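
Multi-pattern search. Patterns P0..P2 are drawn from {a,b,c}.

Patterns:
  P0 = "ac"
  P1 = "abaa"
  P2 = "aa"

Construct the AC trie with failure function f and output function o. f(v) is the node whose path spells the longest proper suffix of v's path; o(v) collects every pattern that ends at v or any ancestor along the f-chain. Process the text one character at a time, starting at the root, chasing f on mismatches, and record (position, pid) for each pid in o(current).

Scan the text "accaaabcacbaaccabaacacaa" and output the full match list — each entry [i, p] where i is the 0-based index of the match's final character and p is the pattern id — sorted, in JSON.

Build automaton:
Trie nodes:
  0='ε' goto a→1
  1='a' goto a→6 b→3 c→2
  2='ac' goto ·  [P0 ends]
  3='ab' goto a→4
  4='aba' goto a→5
  5='abaa' goto ·  [P1 ends]
  6='aa' goto ·  [P2 ends]

Failure links (BFS by depth):
  fail(1) 'a': from fail(0)=0 chase 'a': 0 ⇒ 0;  out=∅∪out(0)=∅
  fail(2) 'ac': from fail(1)=0 chase 'c': 0 ⇒ 0;  out={0}∪out(0)={0}
  fail(3) 'ab': from fail(1)=0 chase 'b': 0 ⇒ 0;  out=∅∪out(0)=∅
  fail(6) 'aa': from fail(1)=0 chase 'a': 0 ⇒ 1;  out={2}∪out(1)={2}
  fail(4) 'aba': from fail(3)=0 chase 'a': 0 ⇒ 1;  out=∅∪out(1)=∅
  fail(5) 'abaa': from fail(4)=1 chase 'a': 1 ⇒ 6;  out={1}∪out(6)={1,2}

Text stream:
i=0 'a': node 0→1
i=1 'c': node 1→2  emit P0@[0:1]
i=2 'c': node 2→0 (fail-walked)
i=3 'a': node 0→1
i=4 'a': node 1→6  emit P2@[3:4]
i=5 'a': node 6→6 (fail-walked)  emit P2@[4:5]
i=6 'b': node 6→3 (fail-walked)
i=7 'c': node 3→0 (fail-walked)
i=8 'a': node 0→1
i=9 'c': node 1→2  emit P0@[8:9]
i=10 'b': node 2→0 (fail-walked)
i=11 'a': node 0→1
i=12 'a': node 1→6  emit P2@[11:12]
i=13 'c': node 6→2 (fail-walked)  emit P0@[12:13]
i=14 'c': node 2→0 (fail-walked)
i=15 'a': node 0→1
i=16 'b': node 1→3
i=17 'a': node 3→4
i=18 'a': node 4→5  emit P1@[15:18],P2@[17:18]
i=19 'c': node 5→2 (fail-walked)  emit P0@[18:19]
i=20 'a': node 2→1 (fail-walked)
i=21 'c': node 1→2  emit P0@[20:21]
i=22 'a': node 2→1 (fail-walked)
i=23 'a': node 1→6  emit P2@[22:23]

Result: [[1,0],[4,2],[5,2],[9,0],[12,2],[13,0],[18,1],[18,2],[19,0],[21,0],[23,2]]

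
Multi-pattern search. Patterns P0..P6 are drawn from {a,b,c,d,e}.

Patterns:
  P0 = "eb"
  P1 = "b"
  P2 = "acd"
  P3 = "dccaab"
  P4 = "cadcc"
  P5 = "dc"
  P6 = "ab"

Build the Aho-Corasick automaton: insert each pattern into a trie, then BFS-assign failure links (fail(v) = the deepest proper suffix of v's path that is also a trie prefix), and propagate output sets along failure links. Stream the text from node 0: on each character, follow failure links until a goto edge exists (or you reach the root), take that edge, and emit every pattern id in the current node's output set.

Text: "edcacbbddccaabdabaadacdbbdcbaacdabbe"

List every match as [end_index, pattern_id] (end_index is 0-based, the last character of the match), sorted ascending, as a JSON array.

Build:
Trie (insert patterns):
  n0 'ε': a→4 b→3 c→13 d→7 e→1
  n1 'e': b→2
  n2 'eb': ·  [P0 ends]
  n3 'b': ·  [P1 ends]
  n4 'a': b→18 c→5
  n5 'ac': d→6
  n6 'acd': ·  [P2 ends]
  n7 'd': c→8
  n8 'dc': c→9  [P5 ends]
  n9 'dcc': a→10
  n10 'dcca': a→11
  n11 'dccaa': b→12
  n12 'dccaab': ·  [P3 ends]
  n13 'c': a→14
  n14 'ca': d→15
  n15 'cad': c→16
  n16 'cadc': c→17
  n17 'cadcc': ·  [P4 ends]
  n18 'ab': ·  [P6 ends]

BFS fail/out derivation:
  fail(1) 'e': from fail(0)=0 chase 'e': 0 ⇒ 0;  out=∅∪out(0)=∅
  fail(3) 'b': from fail(0)=0 chase 'b': 0 ⇒ 0;  out={1}∪out(0)={1}
  fail(4) 'a': from fail(0)=0 chase 'a': 0 ⇒ 0;  out=∅∪out(0)=∅
  fail(7) 'd': from fail(0)=0 chase 'd': 0 ⇒ 0;  out=∅∪out(0)=∅
  fail(13) 'c': from fail(0)=0 chase 'c': 0 ⇒ 0;  out=∅∪out(0)=∅
  fail(2) 'eb': from fail(1)=0 chase 'b': 0 ⇒ 3;  out={0}∪out(3)={0,1}
  fail(5) 'ac': from fail(4)=0 chase 'c': 0 ⇒ 13;  out=∅∪out(13)=∅
  fail(8) 'dc': from fail(7)=0 chase 'c': 0 ⇒ 13;  out={5}∪out(13)={5}
  fail(14) 'ca': from fail(13)=0 chase 'a': 0 ⇒ 4;  out=∅∪out(4)=∅
  fail(18) 'ab': from fail(4)=0 chase 'b': 0 ⇒ 3;  out={6}∪out(3)={1,6}
  fail(6) 'acd': from fail(5)=13 chase 'd': 13→0 ⇒ 7;  out={2}∪out(7)={2}
  fail(9) 'dcc': from fail(8)=13 chase 'c': 13→0 ⇒ 13;  out=∅∪out(13)=∅
  fail(15) 'cad': from fail(14)=4 chase 'd': 4→0 ⇒ 7;  out=∅∪out(7)=∅
  fail(10) 'dcca': from fail(9)=13 chase 'a': 13 ⇒ 14;  out=∅∪out(14)=∅
  fail(16) 'cadc': from fail(15)=7 chase 'c': 7 ⇒ 8;  out=∅∪out(8)={5}
  fail(11) 'dccaa': from fail(10)=14 chase 'a': 14→4→0 ⇒ 4;  out=∅∪out(4)=∅
  fail(17) 'cadcc': from fail(16)=8 chase 'c': 8 ⇒ 9;  out={4}∪out(9)={4}
  fail(12) 'dccaab': from fail(11)=4 chase 'b': 4 ⇒ 18;  out={3}∪out(18)={1,3,6}

Text stream:
i=0 'e': node 0→1
i=1 'd': node 1→7 ·f
i=2 'c': node 7→8  → match P5@[1:2]
i=3 'a': node 8→14 ·f
i=4 'c': node 14→5 ·f
i=5 'b': node 5→3 ·f  → match P1@[5:5]
i=6 'b': node 3→3 ·f  → match P1@[6:6]
i=7 'd': node 3→7 ·f
i=8 'd': node 7→7 ·f
i=9 'c': node 7→8  → match P5@[8:9]
i=10 'c': node 8→9
i=11 'a': node 9→10
i=12 'a': node 10→11
i=13 'b': node 11→12  → match P1@[13:13],P3@[8:13],P6@[12:13]
i=14 'd': node 12→7 ·f
i=15 'a': node 7→4 ·f
i=16 'b': node 4→18  → match P1@[16:16],P6@[15:16]
i=17 'a': node 18→4 ·f
i=18 'a': node 4→4 ·f
i=19 'd': node 4→7 ·f
i=20 'a': node 7→4 ·f
i=21 'c': node 4→5
i=22 'd': node 5→6  → match P2@[20:22]
i=23 'b': node 6→3 ·f  → match P1@[23:23]
i=24 'b': node 3→3 ·f  → match P1@[24:24]
i=25 'd': node 3→7 ·f
i=26 'c': node 7→8  → match P5@[25:26]
i=27 'b': node 8→3 ·f  → match P1@[27:27]
i=28 'a': node 3→4 ·f
i=29 'a': node 4→4 ·f
i=30 'c': node 4→5
i=31 'd': node 5→6  → match P2@[29:31]
i=32 'a': node 6→4 ·f
i=33 'b': node 4→18  → match P1@[33:33],P6@[32:33]
i=34 'b': node 18→3 ·f  → match P1@[34:34]
i=35 'e': node 3→1 ·f

Result: [[2,5],[5,1],[6,1],[9,5],[13,1],[13,3],[13,6],[16,1],[16,6],[22,2],[23,1],[24,1],[26,5],[27,1],[31,2],[33,1],[33,6],[34,1]]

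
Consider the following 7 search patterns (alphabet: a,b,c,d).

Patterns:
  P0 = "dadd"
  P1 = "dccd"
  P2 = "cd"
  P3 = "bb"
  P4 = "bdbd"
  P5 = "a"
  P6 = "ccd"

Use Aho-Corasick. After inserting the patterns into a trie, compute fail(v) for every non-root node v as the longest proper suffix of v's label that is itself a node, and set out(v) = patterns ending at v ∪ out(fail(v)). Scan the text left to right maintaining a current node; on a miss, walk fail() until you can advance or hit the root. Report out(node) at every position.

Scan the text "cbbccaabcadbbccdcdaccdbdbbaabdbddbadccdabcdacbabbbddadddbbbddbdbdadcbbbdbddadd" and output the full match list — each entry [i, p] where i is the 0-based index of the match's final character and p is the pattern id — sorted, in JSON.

Build automaton:
Trie (insert patterns):
  0='ε' goto a→15 b→10 c→8 d→1
  1='d' goto a→2 c→5
  2='da' goto d→3
  3='dad' goto d→4
  4='dadd' goto ·  ←P0
  5='dc' goto c→6
  6='dcc' goto d→7
  7='dccd' goto ·  ←P1
  8='c' goto c→16 d→9
  9='cd' goto ·  ←P2
  10='b' goto b→11 d→12
  11='bb' goto ·  ←P3
  12='bd' goto b→13
  13='bdb' goto d→14
  14='bdbd' goto ·  ←P4
  15='a' goto ·  ←P5
  16='cc' goto d→17
  17='ccd' goto ·  ←P6

BFS fail/out derivation:
  n1('d'): parent n0 fail=0; on 'd' 0 → fail=0;  out ∅∪∅=∅
  n8('c'): parent n0 fail=0; on 'c' 0 → fail=0;  out ∅∪∅=∅
  n10('b'): parent n0 fail=0; on 'b' 0 → fail=0;  out ∅∪∅=∅
  n15('a'): parent n0 fail=0; on 'a' 0 → fail=0;  out {5}∪∅={5}
  n2('da'): parent n1 fail=0; on 'a' 0 → fail=15;  out ∅∪{5}={5}
  n5('dc'): parent n1 fail=0; on 'c' 0 → fail=8;  out ∅∪∅=∅
  n9('cd'): parent n8 fail=0; on 'd' 0 → fail=1;  out {2}∪∅={2}
  n11('bb'): parent n10 fail=0; on 'b' 0 → fail=10;  out {3}∪∅={3}
  n12('bd'): parent n10 fail=0; on 'd' 0 → fail=1;  out ∅∪∅=∅
  n16('cc'): parent n8 fail=0; on 'c' 0 → fail=8;  out ∅∪∅=∅
  n3('dad'): parent n2 fail=15; on 'd' 15→0 → fail=1;  out ∅∪∅=∅
  n6('dcc'): parent n5 fail=8; on 'c' 8 → fail=16;  out ∅∪∅=∅
  n13('bdb'): parent n12 fail=1; on 'b' 1→0 → fail=10;  out ∅∪∅=∅
  n17('ccd'): parent n16 fail=8; on 'd' 8 → fail=9;  out {6}∪{2}={2,6}
  n4('dadd'): parent n3 fail=1; on 'd' 1→0 → fail=1;  out {0}∪∅={0}
  n7('dccd'): parent n6 fail=16; on 'd' 16 → fail=17;  out {1}∪{2,6}={1,2,6}
  n14('bdbd'): parent n13 fail=10; on 'd' 10 → fail=12;  out {4}∪∅={4}

Run:
i=0 'c': node 0→8
i=1 'b': node 8→10 (fail-walked)
i=2 'b': node 10→11  ** P3@[1:2]
i=3 'c': node 11→8 (fail-walked)
i=4 'c': node 8→16
i=5 'a': node 16→15 (fail-walked)  ** P5@[5:5]
i=6 'a': node 15→15 (fail-walked)  ** P5@[6:6]
i=7 'b': node 15→10 (fail-walked)
i=8 'c': node 10→8 (fail-walked)
i=9 'a': node 8→15 (fail-walked)  ** P5@[9:9]
i=10 'd': node 15→1 (fail-walked)
i=11 'b': node 1→10 (fail-walked)
i=12 'b': node 10→11  ** P3@[11:12]
i=13 'c': node 11→8 (fail-walked)
i=14 'c': node 8→16
i=15 'd': node 16→17  ** P2@[14:15],P6@[13:15]
i=16 'c': node 17→5 (fail-walked)
i=17 'd': node 5→9 (fail-walked)  ** P2@[16:17]
i=18 'a': node 9→2 (fail-walked)  ** P5@[18:18]
i=19 'c': node 2→8 (fail-walked)
i=20 'c': node 8→16
i=21 'd': node 16→17  ** P2@[20:21],P6@[19:21]
i=22 'b': node 17→10 (fail-walked)
i=23 'd': node 10→12
i=24 'b': node 12→13
i=25 'b': node 13→11 (fail-walked)  ** P3@[24:25]
i=26 'a': node 11→15 (fail-walked)  ** P5@[26:26]
i=27 'a': node 15→15 (fail-walked)  ** P5@[27:27]
i=28 'b': node 15→10 (fail-walked)
i=29 'd': node 10→12
i=30 'b': node 12→13
i=31 'd': node 13→14  ** P4@[28:31]
i=32 'd': node 14→1 (fail-walked)
i=33 'b': node 1→10 (fail-walked)
i=34 'a': node 10→15 (fail-walked)  ** P5@[34:34]
i=35 'd': node 15→1 (fail-walked)
i=36 'c': node 1→5
i=37 'c': node 5→6
i=38 'd': node 6→7  ** P1@[35:38],P2@[37:38],P6@[36:38]
i=39 'a': node 7→2 (fail-walked)  ** P5@[39:39]
i=40 'b': node 2→10 (fail-walked)
i=41 'c': node 10→8 (fail-walked)
i=42 'd': node 8→9  ** P2@[41:42]
i=43 'a': node 9→2 (fail-walked)  ** P5@[43:43]
i=44 'c': node 2→8 (fail-walked)
i=45 'b': node 8→10 (fail-walked)
i=46 'a': node 10→15 (fail-walked)  ** P5@[46:46]
i=47 'b': node 15→10 (fail-walked)
i=48 'b': node 10→11  ** P3@[47:48]
i=49 'b': node 11→11 (fail-walked)  ** P3@[48:49]
i=50 'd': node 11→12 (fail-walked)
i=51 'd': node 12→1 (fail-walked)
i=52 'a': node 1→2  ** P5@[52:52]
i=53 'd': node 2→3
i=54 'd': node 3→4  ** P0@[51:54]
i=55 'd': node 4→1 (fail-walked)
i=56 'b': node 1→10 (fail-walked)
i=57 'b': node 10→11  ** P3@[56:57]
i=58 'b': node 11→11 (fail-walked)  ** P3@[57:58]
i=59 'd': node 11→12 (fail-walked)
i=60 'd': node 12→1 (fail-walked)
i=61 'b': node 1→10 (fail-walked)
i=62 'd': node 10→12
i=63 'b': node 12→13
i=64 'd': node 13→14  ** P4@[61:64]
i=65 'a': node 14→2 (fail-walked)  ** P5@[65:65]
i=66 'd': node 2→3
i=67 'c': node 3→5 (fail-walked)
i=68 'b': node 5→10 (fail-walked)
i=69 'b': node 10→11  ** P3@[68:69]
i=70 'b': node 11→11 (fail-walked)  ** P3@[69:70]
i=71 'd': node 11→12 (fail-walked)
i=72 'b': node 12→13
i=73 'd': node 13→14  ** P4@[70:73]
i=74 'd': node 14→1 (fail-walked)
i=75 'a': node 1→2  ** P5@[75:75]
i=76 'd': node 2→3
i=77 'd': node 3→4  ** P0@[74:77]

Result: [[2,3],[5,5],[6,5],[9,5],[12,3],[15,2],[15,6],[17,2],[18,5],[21,2],[21,6],[25,3],[26,5],[27,5],[31,4],[34,5],[38,1],[38,2],[38,6],[39,5],[42,2],[43,5],[46,5],[48,3],[49,3],[52,5],[54,0],[57,3],[58,3],[64,4],[65,5],[69,3],[70,3],[73,4],[75,5],[77,0]]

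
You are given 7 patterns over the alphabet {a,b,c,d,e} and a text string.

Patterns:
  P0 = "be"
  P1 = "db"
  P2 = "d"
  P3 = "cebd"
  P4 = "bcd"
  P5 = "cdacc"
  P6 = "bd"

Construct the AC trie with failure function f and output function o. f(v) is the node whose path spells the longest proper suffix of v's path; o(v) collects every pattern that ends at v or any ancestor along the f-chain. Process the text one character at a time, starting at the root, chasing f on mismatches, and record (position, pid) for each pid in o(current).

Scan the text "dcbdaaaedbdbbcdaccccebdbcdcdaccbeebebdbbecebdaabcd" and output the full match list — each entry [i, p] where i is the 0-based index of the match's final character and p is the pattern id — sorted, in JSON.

Construct AC machine:
Trie (insert patterns):
  0='ε' goto b→1 c→5 d→3
  1='b' goto c→9 d→15 e→2
  2='be' goto ·  ←P0
  3='d' goto b→4  ←P2
  4='db' goto ·  ←P1
  5='c' goto d→11 e→6
  6='ce' goto b→7
  7='ceb' goto d→8
  8='cebd' goto ·  ←P3
  9='bc' goto d→10
  10='bcd' goto ·  ←P4
  11='cd' goto a→12
  12='cda' goto c→13
  13='cdac' goto c→14
  14='cdacc' goto ·  ←P5
  15='bd' goto ·  ←P6

Failure links (BFS by depth):
  fail(1) 'b': from fail(0)=0 chase 'b': 0 ⇒ 0;  out=∅∪out(0)=∅
  fail(3) 'd': from fail(0)=0 chase 'd': 0 ⇒ 0;  out={2}∪out(0)={2}
  fail(5) 'c': from fail(0)=0 chase 'c': 0 ⇒ 0;  out=∅∪out(0)=∅
  fail(2) 'be': from fail(1)=0 chase 'e': 0 ⇒ 0;  out={0}∪out(0)={0}
  fail(4) 'db': from fail(3)=0 chase 'b': 0 ⇒ 1;  out={1}∪out(1)={1}
  fail(6) 'ce': from fail(5)=0 chase 'e': 0 ⇒ 0;  out=∅∪out(0)=∅
  fail(9) 'bc': from fail(1)=0 chase 'c': 0 ⇒ 5;  out=∅∪out(5)=∅
  fail(11) 'cd': from fail(5)=0 chase 'd': 0 ⇒ 3;  out=∅∪out(3)={2}
  fail(15) 'bd': from fail(1)=0 chase 'd': 0 ⇒ 3;  out={6}∪out(3)={2,6}
  fail(7) 'ceb': from fail(6)=0 chase 'b': 0 ⇒ 1;  out=∅∪out(1)=∅
  fail(10) 'bcd': from fail(9)=5 chase 'd': 5 ⇒ 11;  out={4}∪out(11)={2,4}
  fail(12) 'cda': from fail(11)=3 chase 'a': 3→0 ⇒ 0;  out=∅∪out(0)=∅
  fail(8) 'cebd': from fail(7)=1 chase 'd': 1 ⇒ 15;  out={3}∪out(15)={2,3,6}
  fail(13) 'cdac': from fail(12)=0 chase 'c': 0 ⇒ 5;  out=∅∪out(5)=∅
  fail(14) 'cdacc': from fail(13)=5 chase 'c': 5→0 ⇒ 5;  out={5}∪out(5)={5}

Text stream:
pos 0 'd': at 3  emit P2@[0:0]
pos 1 'c': at 5 (via fail)
pos 2 'b': at 1 (via fail)
pos 3 'd': at 15  emit P2@[3:3],P6@[2:3]
pos 4 'a': at 0 (via fail)
pos 5 'a': at 0
pos 6 'a': at 0
pos 7 'e': at 0
pos 8 'd': at 3  emit P2@[8:8]
pos 9 'b': at 4  emit P1@[8:9]
pos 10 'd': at 15 (via fail)  emit P2@[10:10],P6@[9:10]
pos 11 'b': at 4 (via fail)  emit P1@[10:11]
pos 12 'b': at 1 (via fail)
pos 13 'c': at 9
pos 14 'd': at 10  emit P2@[14:14],P4@[12:14]
pos 15 'a': at 12 (via fail)
pos 16 'c': at 13
pos 17 'c': at 14  emit P5@[13:17]
pos 18 'c': at 5 (via fail)
pos 19 'c': at 5 (via fail)
pos 20 'e': at 6
pos 21 'b': at 7
pos 22 'd': at 8  emit P2@[22:22],P3@[19:22],P6@[21:22]
pos 23 'b': at 4 (via fail)  emit P1@[22:23]
pos 24 'c': at 9 (via fail)
pos 25 'd': at 10  emit P2@[25:25],P4@[23:25]
pos 26 'c': at 5 (via fail)
pos 27 'd': at 11  emit P2@[27:27]
pos 28 'a': at 12
pos 29 'c': at 13
pos 30 'c': at 14  emit P5@[26:30]
pos 31 'b': at 1 (via fail)
pos 32 'e': at 2  emit P0@[31:32]
pos 33 'e': at 0 (via fail)
pos 34 'b': at 1
pos 35 'e': at 2  emit P0@[34:35]
pos 36 'b': at 1 (via fail)
pos 37 'd': at 15  emit P2@[37:37],P6@[36:37]
pos 38 'b': at 4 (via fail)  emit P1@[37:38]
pos 39 'b': at 1 (via fail)
pos 40 'e': at 2  emit P0@[39:40]
pos 41 'c': at 5 (via fail)
pos 42 'e': at 6
pos 43 'b': at 7
pos 44 'd': at 8  emit P2@[44:44],P3@[41:44],P6@[43:44]
pos 45 'a': at 0 (via fail)
pos 46 'a': at 0
pos 47 'b': at 1
pos 48 'c': at 9
pos 49 'd': at 10  emit P2@[49:49],P4@[47:49]

All matches (sorted): [[0,2],[3,2],[3,6],[8,2],[9,1],[10,2],[10,6],[11,1],[14,2],[14,4],[17,5],[22,2],[22,3],[22,6],[23,1],[25,2],[25,4],[27,2],[30,5],[32,0],[35,0],[37,2],[37,6],[38,1],[40,0],[44,2],[44,3],[44,6],[49,2],[49,4]]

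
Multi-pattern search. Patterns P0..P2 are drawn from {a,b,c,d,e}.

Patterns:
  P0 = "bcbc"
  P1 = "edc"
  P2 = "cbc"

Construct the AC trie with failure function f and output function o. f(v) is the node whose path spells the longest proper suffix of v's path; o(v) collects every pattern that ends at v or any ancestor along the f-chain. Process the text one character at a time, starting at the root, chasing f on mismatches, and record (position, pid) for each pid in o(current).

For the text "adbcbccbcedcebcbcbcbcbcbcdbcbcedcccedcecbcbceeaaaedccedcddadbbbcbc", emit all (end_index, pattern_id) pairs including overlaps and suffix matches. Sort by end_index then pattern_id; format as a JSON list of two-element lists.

Construct AC machine:
Trie (insert patterns):
  0='ε' goto b→1 c→8 e→5
  1='b' goto c→2
  2='bc' goto b→3
  3='bcb' goto c→4
  4='bcbc' goto ·  ←P0
  5='e' goto d→6
  6='ed' goto c→7
  7='edc' goto ·  ←P1
  8='c' goto b→9
  9='cb' goto c→10
  10='cbc' goto ·  ←P2

BFS fail/out derivation:
  n1('b'): parent n0 fail=0; on 'b' 0 → fail=0;  out ∅∪∅=∅
  n5('e'): parent n0 fail=0; on 'e' 0 → fail=0;  out ∅∪∅=∅
  n8('c'): parent n0 fail=0; on 'c' 0 → fail=0;  out ∅∪∅=∅
  n2('bc'): parent n1 fail=0; on 'c' 0 → fail=8;  out ∅∪∅=∅
  n6('ed'): parent n5 fail=0; on 'd' 0 → fail=0;  out ∅∪∅=∅
  n9('cb'): parent n8 fail=0; on 'b' 0 → fail=1;  out ∅∪∅=∅
  n3('bcb'): parent n2 fail=8; on 'b' 8 → fail=9;  out ∅∪∅=∅
  n7('edc'): parent n6 fail=0; on 'c' 0 → fail=8;  out {1}∪∅={1}
  n10('cbc'): parent n9 fail=1; on 'c' 1 → fail=2;  out {2}∪∅={2}
  n4('bcbc'): parent n3 fail=9; on 'c' 9 → fail=10;  out {0}∪{2}={0,2}

Text stream:
[0] read 'a'  n0⇒n0
[1] read 'd'  n0⇒n0
[2] read 'b'  n0⇒n1
[3] read 'c'  n1⇒n2
[4] read 'b'  n2⇒n3
[5] read 'c'  n3⇒n4  ** P0@[2:5],P2@[3:5]
[6] read 'c'  n4⇒n8 ·f
[7] read 'b'  n8⇒n9
[8] read 'c'  n9⇒n10  ** P2@[6:8]
[9] read 'e'  n10⇒n5 ·f
[10] read 'd'  n5⇒n6
[11] read 'c'  n6⇒n7  ** P1@[9:11]
[12] read 'e'  n7⇒n5 ·f
[13] read 'b'  n5⇒n1 ·f
[14] read 'c'  n1⇒n2
[15] read 'b'  n2⇒n3
[16] read 'c'  n3⇒n4  ** P0@[13:16],P2@[14:16]
[17] read 'b'  n4⇒n3 ·f
[18] read 'c'  n3⇒n4  ** P0@[15:18],P2@[16:18]
[19] read 'b'  n4⇒n3 ·f
[20] read 'c'  n3⇒n4  ** P0@[17:20],P2@[18:20]
[21] read 'b'  n4⇒n3 ·f
[22] read 'c'  n3⇒n4  ** P0@[19:22],P2@[20:22]
[23] read 'b'  n4⇒n3 ·f
[24] read 'c'  n3⇒n4  ** P0@[21:24],P2@[22:24]
[25] read 'd'  n4⇒n0 ·f
[26] read 'b'  n0⇒n1
[27] read 'c'  n1⇒n2
[28] read 'b'  n2⇒n3
[29] read 'c'  n3⇒n4  ** P0@[26:29],P2@[27:29]
[30] read 'e'  n4⇒n5 ·f
[31] read 'd'  n5⇒n6
[32] read 'c'  n6⇒n7  ** P1@[30:32]
[33] read 'c'  n7⇒n8 ·f
[34] read 'c'  n8⇒n8 ·f
[35] read 'e'  n8⇒n5 ·f
[36] read 'd'  n5⇒n6
[37] read 'c'  n6⇒n7  ** P1@[35:37]
[38] read 'e'  n7⇒n5 ·f
[39] read 'c'  n5⇒n8 ·f
[40] read 'b'  n8⇒n9
[41] read 'c'  n9⇒n10  ** P2@[39:41]
[42] read 'b'  n10⇒n3 ·f
[43] read 'c'  n3⇒n4  ** P0@[40:43],P2@[41:43]
[44] read 'e'  n4⇒n5 ·f
[45] read 'e'  n5⇒n5 ·f
[46] read 'a'  n5⇒n0 ·f
[47] read 'a'  n0⇒n0
[48] read 'a'  n0⇒n0
[49] read 'e'  n0⇒n5
[50] read 'd'  n5⇒n6
[51] read 'c'  n6⇒n7  ** P1@[49:51]
[52] read 'c'  n7⇒n8 ·f
[53] read 'e'  n8⇒n5 ·f
[54] read 'd'  n5⇒n6
[55] read 'c'  n6⇒n7  ** P1@[53:55]
[56] read 'd'  n7⇒n0 ·f
[57] read 'd'  n0⇒n0
[58] read 'a'  n0⇒n0
[59] read 'd'  n0⇒n0
[60] read 'b'  n0⇒n1
[61] read 'b'  n1⇒n1 ·f
[62] read 'b'  n1⇒n1 ·f
[63] read 'c'  n1⇒n2
[64] read 'b'  n2⇒n3
[65] read 'c'  n3⇒n4  ** P0@[62:65],P2@[63:65]

Result: [[5,0],[5,2],[8,2],[11,1],[16,0],[16,2],[18,0],[18,2],[20,0],[20,2],[22,0],[22,2],[24,0],[24,2],[29,0],[29,2],[32,1],[37,1],[41,2],[43,0],[43,2],[51,1],[55,1],[65,0],[65,2]]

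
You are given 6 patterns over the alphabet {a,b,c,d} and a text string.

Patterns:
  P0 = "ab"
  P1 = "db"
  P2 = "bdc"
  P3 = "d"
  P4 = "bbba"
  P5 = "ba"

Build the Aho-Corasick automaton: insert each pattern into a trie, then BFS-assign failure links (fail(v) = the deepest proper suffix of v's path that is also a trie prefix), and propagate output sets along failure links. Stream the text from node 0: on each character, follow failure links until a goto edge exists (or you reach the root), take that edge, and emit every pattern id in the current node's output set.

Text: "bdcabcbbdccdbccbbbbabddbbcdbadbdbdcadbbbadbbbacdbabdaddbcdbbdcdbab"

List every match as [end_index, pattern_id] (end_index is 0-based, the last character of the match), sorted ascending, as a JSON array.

Build:
Trie (insert patterns):
  0='ε' goto a→1 b→5 d→3
  1='a' goto b→2
  2='ab' goto ·  [P0 ends]
  3='d' goto b→4  [P3 ends]
  4='db' goto ·  [P1 ends]
  5='b' goto a→11 b→8 d→6
  6='bd' goto c→7
  7='bdc' goto ·  [P2 ends]
  8='bb' goto b→9
  9='bbb' goto a→10
  10='bbba' goto ·  [P4 ends]
  11='ba' goto ·  [P5 ends]

Failure links (BFS by depth):
  fail(1) 'a': from fail(0)=0 chase 'a': 0 ⇒ 0;  out=∅∪out(0)=∅
  fail(3) 'd': from fail(0)=0 chase 'd': 0 ⇒ 0;  out={3}∪out(0)={3}
  fail(5) 'b': from fail(0)=0 chase 'b': 0 ⇒ 0;  out=∅∪out(0)=∅
  fail(2) 'ab': from fail(1)=0 chase 'b': 0 ⇒ 5;  out={0}∪out(5)={0}
  fail(4) 'db': from fail(3)=0 chase 'b': 0 ⇒ 5;  out={1}∪out(5)={1}
  fail(6) 'bd': from fail(5)=0 chase 'd': 0 ⇒ 3;  out=∅∪out(3)={3}
  fail(8) 'bb': from fail(5)=0 chase 'b': 0 ⇒ 5;  out=∅∪out(5)=∅
  fail(11) 'ba': from fail(5)=0 chase 'a': 0 ⇒ 1;  out={5}∪out(1)={5}
  fail(7) 'bdc': from fail(6)=3 chase 'c': 3→0 ⇒ 0;  out={2}∪out(0)={2}
  fail(9) 'bbb': from fail(8)=5 chase 'b': 5 ⇒ 8;  out=∅∪out(8)=∅
  fail(10) 'bbba': from fail(9)=8 chase 'a': 8→5 ⇒ 11;  out={4}∪out(11)={4,5}

Text stream:
i=0 'b': node 0→5
i=1 'd': node 5→6  → match P3@[1:1]
i=2 'c': node 6→7  → match P2@[0:2]
i=3 'a': node 7→1 (via fail)
i=4 'b': node 1→2  → match P0@[3:4]
i=5 'c': node 2→0 (via fail)
i=6 'b': node 0→5
i=7 'b': node 5→8
i=8 'd': node 8→6 (via fail)  → match P3@[8:8]
i=9 'c': node 6→7  → match P2@[7:9]
i=10 'c': node 7→0 (via fail)
i=11 'd': node 0→3  → match P3@[11:11]
i=12 'b': node 3→4  → match P1@[11:12]
i=13 'c': node 4→0 (via fail)
i=14 'c': node 0→0
i=15 'b': node 0→5
i=16 'b': node 5→8
i=17 'b': node 8→9
i=18 'b': node 9→9 (via fail)
i=19 'a': node 9→10  → match P4@[16:19],P5@[18:19]
i=20 'b': node 10→2 (via fail)  → match P0@[19:20]
i=21 'd': node 2→6 (via fail)  → match P3@[21:21]
i=22 'd': node 6→3 (via fail)  → match P3@[22:22]
i=23 'b': node 3→4  → match P1@[22:23]
i=24 'b': node 4→8 (via fail)
i=25 'c': node 8→0 (via fail)
i=26 'd': node 0→3  → match P3@[26:26]
i=27 'b': node 3→4  → match P1@[26:27]
i=28 'a': node 4→11 (via fail)  → match P5@[27:28]
i=29 'd': node 11→3 (via fail)  → match P3@[29:29]
i=30 'b': node 3→4  → match P1@[29:30]
i=31 'd': node 4→6 (via fail)  → match P3@[31:31]
i=32 'b': node 6→4 (via fail)  → match P1@[31:32]
i=33 'd': node 4→6 (via fail)  → match P3@[33:33]
i=34 'c': node 6→7  → match P2@[32:34]
i=35 'a': node 7→1 (via fail)
i=36 'd': node 1→3 (via fail)  → match P3@[36:36]
i=37 'b': node 3→4  → match P1@[36:37]
i=38 'b': node 4→8 (via fail)
i=39 'b': node 8→9
i=40 'a': node 9→10  → match P4@[37:40],P5@[39:40]
i=41 'd': node 10→3 (via fail)  → match P3@[41:41]
i=42 'b': node 3→4  → match P1@[41:42]
i=43 'b': node 4→8 (via fail)
i=44 'b': node 8→9
i=45 'a': node 9→10  → match P4@[42:45],P5@[44:45]
i=46 'c': node 10→0 (via fail)
i=47 'd': node 0→3  → match P3@[47:47]
i=48 'b': node 3→4  → match P1@[47:48]
i=49 'a': node 4→11 (via fail)  → match P5@[48:49]
i=50 'b': node 11→2 (via fail)  → match P0@[49:50]
i=51 'd': node 2→6 (via fail)  → match P3@[51:51]
i=52 'a': node 6→1 (via fail)
i=53 'd': node 1→3 (via fail)  → match P3@[53:53]
i=54 'd': node 3→3 (via fail)  → match P3@[54:54]
i=55 'b': node 3→4  → match P1@[54:55]
i=56 'c': node 4→0 (via fail)
i=57 'd': node 0→3  → match P3@[57:57]
i=58 'b': node 3→4  → match P1@[57:58]
i=59 'b': node 4→8 (via fail)
i=60 'd': node 8→6 (via fail)  → match P3@[60:60]
i=61 'c': node 6→7  → match P2@[59:61]
i=62 'd': node 7→3 (via fail)  → match P3@[62:62]
i=63 'b': node 3→4  → match P1@[62:63]
i=64 'a': node 4→11 (via fail)  → match P5@[63:64]
i=65 'b': node 11→2 (via fail)  → match P0@[64:65]

All matches (sorted): [[1,3],[2,2],[4,0],[8,3],[9,2],[11,3],[12,1],[19,4],[19,5],[20,0],[21,3],[22,3],[23,1],[26,3],[27,1],[28,5],[29,3],[30,1],[31,3],[32,1],[33,3],[34,2],[36,3],[37,1],[40,4],[40,5],[41,3],[42,1],[45,4],[45,5],[47,3],[48,1],[49,5],[50,0],[51,3],[53,3],[54,3],[55,1],[57,3],[58,1],[60,3],[61,2],[62,3],[63,1],[64,5],[65,0]]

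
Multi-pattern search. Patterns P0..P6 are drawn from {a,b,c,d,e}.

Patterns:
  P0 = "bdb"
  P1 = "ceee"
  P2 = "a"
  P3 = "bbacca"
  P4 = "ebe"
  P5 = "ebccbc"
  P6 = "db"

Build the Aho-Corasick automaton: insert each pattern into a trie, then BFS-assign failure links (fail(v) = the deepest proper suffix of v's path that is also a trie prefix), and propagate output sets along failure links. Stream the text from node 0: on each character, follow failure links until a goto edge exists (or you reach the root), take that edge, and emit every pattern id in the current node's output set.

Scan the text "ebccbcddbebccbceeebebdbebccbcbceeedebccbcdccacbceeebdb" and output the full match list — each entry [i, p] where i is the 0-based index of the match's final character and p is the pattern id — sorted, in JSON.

Construct AC machine:
Trie (insert patterns):
  n0 'ε': a→8 b→1 c→4 d→21 e→14
  n1 'b': b→9 d→2
  n2 'bd': b→3
  n3 'bdb': ·  ←P0
  n4 'c': e→5
  n5 'ce': e→6
  n6 'cee': e→7
  n7 'ceee': ·  ←P1
  n8 'a': ·  ←P2
  n9 'bb': a→10
  n10 'bba': c→11
  n11 'bbac': c→12
  n12 'bbacc': a→13
  n13 'bbacca': ·  ←P3
  n14 'e': b→15
  n15 'eb': c→17 e→16
  n16 'ebe': ·  ←P4
  n17 'ebc': c→18
  n18 'ebcc': b→19
  n19 'ebccb': c→20
  n20 'ebccbc': ·  ←P5
  n21 'd': b→22
  n22 'db': ·  ←P6

BFS fail/out derivation:
  n1('b'): parent n0 fail=0; on 'b' 0 → fail=0;  out ∅∪∅=∅
  n4('c'): parent n0 fail=0; on 'c' 0 → fail=0;  out ∅∪∅=∅
  n8('a'): parent n0 fail=0; on 'a' 0 → fail=0;  out {2}∪∅={2}
  n14('e'): parent n0 fail=0; on 'e' 0 → fail=0;  out ∅∪∅=∅
  n21('d'): parent n0 fail=0; on 'd' 0 → fail=0;  out ∅∪∅=∅
  n2('bd'): parent n1 fail=0; on 'd' 0 → fail=21;  out ∅∪∅=∅
  n5('ce'): parent n4 fail=0; on 'e' 0 → fail=14;  out ∅∪∅=∅
  n9('bb'): parent n1 fail=0; on 'b' 0 → fail=1;  out ∅∪∅=∅
  n15('eb'): parent n14 fail=0; on 'b' 0 → fail=1;  out ∅∪∅=∅
  n22('db'): parent n21 fail=0; on 'b' 0 → fail=1;  out {6}∪∅={6}
  n3('bdb'): parent n2 fail=21; on 'b' 21 → fail=22;  out {0}∪{6}={0,6}
  n6('cee'): parent n5 fail=14; on 'e' 14→0 → fail=14;  out ∅∪∅=∅
  n10('bba'): parent n9 fail=1; on 'a' 1→0 → fail=8;  out ∅∪{2}={2}
  n16('ebe'): parent n15 fail=1; on 'e' 1→0 → fail=14;  out {4}∪∅={4}
  n17('ebc'): parent n15 fail=1; on 'c' 1→0 → fail=4;  out ∅∪∅=∅
  n7('ceee'): parent n6 fail=14; on 'e' 14→0 → fail=14;  out {1}∪∅={1}
  n11('bbac'): parent n10 fail=8; on 'c' 8→0 → fail=4;  out ∅∪∅=∅
  n18('ebcc'): parent n17 fail=4; on 'c' 4→0 → fail=4;  out ∅∪∅=∅
  n12('bbacc'): parent n11 fail=4; on 'c' 4→0 → fail=4;  out ∅∪∅=∅
  n19('ebccb'): parent n18 fail=4; on 'b' 4→0 → fail=1;  out ∅∪∅=∅
  n13('bbacca'): parent n12 fail=4; on 'a' 4→0 → fail=8;  out {3}∪{2}={2,3}
  n20('ebccbc'): parent n19 fail=1; on 'c' 1→0 → fail=4;  out {5}∪∅={5}

Text stream:
[0] read 'e'  n0⇒n14
[1] read 'b'  n14⇒n15
[2] read 'c'  n15⇒n17
[3] read 'c'  n17⇒n18
[4] read 'b'  n18⇒n19
[5] read 'c'  n19⇒n20  → match P5@[0:5]
[6] read 'd'  n20⇒n21 ·f
[7] read 'd'  n21⇒n21 ·f
[8] read 'b'  n21⇒n22  → match P6@[7:8]
[9] read 'e'  n22⇒n14 ·f
[10] read 'b'  n14⇒n15
[11] read 'c'  n15⇒n17
[12] read 'c'  n17⇒n18
[13] read 'b'  n18⇒n19
[14] read 'c'  n19⇒n20  → match P5@[9:14]
[15] read 'e'  n20⇒n5 ·f
[16] read 'e'  n5⇒n6
[17] read 'e'  n6⇒n7  → match P1@[14:17]
[18] read 'b'  n7⇒n15 ·f
[19] read 'e'  n15⇒n16  → match P4@[17:19]
[20] read 'b'  n16⇒n15 ·f
[21] read 'd'  n15⇒n2 ·f
[22] read 'b'  n2⇒n3  → match P0@[20:22],P6@[21:22]
[23] read 'e'  n3⇒n14 ·f
[24] read 'b'  n14⇒n15
[25] read 'c'  n15⇒n17
[26] read 'c'  n17⇒n18
[27] read 'b'  n18⇒n19
[28] read 'c'  n19⇒n20  → match P5@[23:28]
[29] read 'b'  n20⇒n1 ·f
[30] read 'c'  n1⇒n4 ·f
[31] read 'e'  n4⇒n5
[32] read 'e'  n5⇒n6
[33] read 'e'  n6⇒n7  → match P1@[30:33]
[34] read 'd'  n7⇒n21 ·f
[35] read 'e'  n21⇒n14 ·f
[36] read 'b'  n14⇒n15
[37] read 'c'  n15⇒n17
[38] read 'c'  n17⇒n18
[39] read 'b'  n18⇒n19
[40] read 'c'  n19⇒n20  → match P5@[35:40]
[41] read 'd'  n20⇒n21 ·f
[42] read 'c'  n21⇒n4 ·f
[43] read 'c'  n4⇒n4 ·f
[44] read 'a'  n4⇒n8 ·f  → match P2@[44:44]
[45] read 'c'  n8⇒n4 ·f
[46] read 'b'  n4⇒n1 ·f
[47] read 'c'  n1⇒n4 ·f
[48] read 'e'  n4⇒n5
[49] read 'e'  n5⇒n6
[50] read 'e'  n6⇒n7  → match P1@[47:50]
[51] read 'b'  n7⇒n15 ·f
[52] read 'd'  n15⇒n2 ·f
[53] read 'b'  n2⇒n3  → match P0@[51:53],P6@[52:53]

Matches: [[5,5],[8,6],[14,5],[17,1],[19,4],[22,0],[22,6],[28,5],[33,1],[40,5],[44,2],[50,1],[53,0],[53,6]]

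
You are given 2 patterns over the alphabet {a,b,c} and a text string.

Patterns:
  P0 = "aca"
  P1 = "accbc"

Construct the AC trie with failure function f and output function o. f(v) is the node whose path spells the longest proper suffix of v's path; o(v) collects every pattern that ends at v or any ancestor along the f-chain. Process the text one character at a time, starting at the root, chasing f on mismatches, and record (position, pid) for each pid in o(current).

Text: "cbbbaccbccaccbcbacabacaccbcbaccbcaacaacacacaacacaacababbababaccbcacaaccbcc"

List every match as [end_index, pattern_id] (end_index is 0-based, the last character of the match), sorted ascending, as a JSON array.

Build:
Trie nodes:
  0='ε' goto a→1
  1='a' goto c→2
  2='ac' goto a→3 c→4
  3='aca' goto ·  [P0 ends]
  4='acc' goto b→5
  5='accb' goto c→6
  6='accbc' goto ·  [P1 ends]

BFS fail/out derivation:
  n1('a'): parent n0 fail=0; on 'a' 0 → fail=0;  out ∅∪∅=∅
  n2('ac'): parent n1 fail=0; on 'c' 0 → fail=0;  out ∅∪∅=∅
  n3('aca'): parent n2 fail=0; on 'a' 0 → fail=1;  out {0}∪∅={0}
  n4('acc'): parent n2 fail=0; on 'c' 0 → fail=0;  out ∅∪∅=∅
  n5('accb'): parent n4 fail=0; on 'b' 0 → fail=0;  out ∅∪∅=∅
  n6('accbc'): parent n5 fail=0; on 'c' 0 → fail=0;  out {1}∪∅={1}

Run:
i=0 'c': node 0→0
i=1 'b': node 0→0
i=2 'b': node 0→0
i=3 'b': node 0→0
i=4 'a': node 0→1
i=5 'c': node 1→2
i=6 'c': node 2→4
i=7 'b': node 4→5
i=8 'c': node 5→6  ** P1@[4:8]
i=9 'c': node 6→0 ·f
i=10 'a': node 0→1
i=11 'c': node 1→2
i=12 'c': node 2→4
i=13 'b': node 4→5
i=14 'c': node 5→6  ** P1@[10:14]
i=15 'b': node 6→0 ·f
i=16 'a': node 0→1
i=17 'c': node 1→2
i=18 'a': node 2→3  ** P0@[16:18]
i=19 'b': node 3→0 ·f
i=20 'a': node 0→1
i=21 'c': node 1→2
i=22 'a': node 2→3  ** P0@[20:22]
i=23 'c': node 3→2 ·f
i=24 'c': node 2→4
i=25 'b': node 4→5
i=26 'c': node 5→6  ** P1@[22:26]
i=27 'b': node 6→0 ·f
i=28 'a': node 0→1
i=29 'c': node 1→2
i=30 'c': node 2→4
i=31 'b': node 4→5
i=32 'c': node 5→6  ** P1@[28:32]
i=33 'a': node 6→1 ·f
i=34 'a': node 1→1 ·f
i=35 'c': node 1→2
i=36 'a': node 2→3  ** P0@[34:36]
i=37 'a': node 3→1 ·f
i=38 'c': node 1→2
i=39 'a': node 2→3  ** P0@[37:39]
i=40 'c': node 3→2 ·f
i=41 'a': node 2→3  ** P0@[39:41]
i=42 'c': node 3→2 ·f
i=43 'a': node 2→3  ** P0@[41:43]
i=44 'a': node 3→1 ·f
i=45 'c': node 1→2
i=46 'a': node 2→3  ** P0@[44:46]
i=47 'c': node 3→2 ·f
i=48 'a': node 2→3  ** P0@[46:48]
i=49 'a': node 3→1 ·f
i=50 'c': node 1→2
i=51 'a': node 2→3  ** P0@[49:51]
i=52 'b': node 3→0 ·f
i=53 'a': node 0→1
i=54 'b': node 1→0 ·f
i=55 'b': node 0→0
i=56 'a': node 0→1
i=57 'b': node 1→0 ·f
i=58 'a': node 0→1
i=59 'b': node 1→0 ·f
i=60 'a': node 0→1
i=61 'c': node 1→2
i=62 'c': node 2→4
i=63 'b': node 4→5
i=64 'c': node 5→6  ** P1@[60:64]
i=65 'a': node 6→1 ·f
i=66 'c': node 1→2
i=67 'a': node 2→3  ** P0@[65:67]
i=68 'a': node 3→1 ·f
i=69 'c': node 1→2
i=70 'c': node 2→4
i=71 'b': node 4→5
i=72 'c': node 5→6  ** P1@[68:72]
i=73 'c': node 6→0 ·f

Matches: [[8,1],[14,1],[18,0],[22,0],[26,1],[32,1],[36,0],[39,0],[41,0],[43,0],[46,0],[48,0],[51,0],[64,1],[67,0],[72,1]]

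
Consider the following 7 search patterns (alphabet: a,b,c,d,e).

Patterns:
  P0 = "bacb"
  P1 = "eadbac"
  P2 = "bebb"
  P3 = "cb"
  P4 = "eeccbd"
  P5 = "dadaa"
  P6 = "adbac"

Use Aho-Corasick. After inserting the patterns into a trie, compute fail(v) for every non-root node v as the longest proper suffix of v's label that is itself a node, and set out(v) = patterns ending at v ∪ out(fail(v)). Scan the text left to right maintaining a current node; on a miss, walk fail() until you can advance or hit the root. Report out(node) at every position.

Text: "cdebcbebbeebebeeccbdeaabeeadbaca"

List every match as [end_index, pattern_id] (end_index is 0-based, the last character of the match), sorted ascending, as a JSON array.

Build automaton:
Trie (insert patterns):
  n0 'ε': a→26 b→1 c→14 d→21 e→5
  n1 'b': a→2 e→11
  n2 'ba': c→3
  n3 'bac': b→4
  n4 'bacb': ·  ←P0
  n5 'e': a→6 e→16
  n6 'ea': d→7
  n7 'ead': b→8
  n8 'eadb': a→9
  n9 'eadba': c→10
  n10 'eadbac': ·  ←P1
  n11 'be': b→12
  n12 'beb': b→13
  n13 'bebb': ·  ←P2
  n14 'c': b→15
  n15 'cb': ·  ←P3
  n16 'ee': c→17
  n17 'eec': c→18
  n18 'eecc': b→19
  n19 'eeccb': d→20
  n20 'eeccbd': ·  ←P4
  n21 'd': a→22
  n22 'da': d→23
  n23 'dad': a→24
  n24 'dada': a→25
  n25 'dadaa': ·  ←P5
  n26 'a': d→27
  n27 'ad': b→28
  n28 'adb': a→29
  n29 'adba': c→30
  n30 'adbac': ·  ←P6

Failure links (BFS by depth):
  fail(1) 'b': from fail(0)=0 chase 'b': 0 ⇒ 0;  out=∅∪out(0)=∅
  fail(5) 'e': from fail(0)=0 chase 'e': 0 ⇒ 0;  out=∅∪out(0)=∅
  fail(14) 'c': from fail(0)=0 chase 'c': 0 ⇒ 0;  out=∅∪out(0)=∅
  fail(21) 'd': from fail(0)=0 chase 'd': 0 ⇒ 0;  out=∅∪out(0)=∅
  fail(26) 'a': from fail(0)=0 chase 'a': 0 ⇒ 0;  out=∅∪out(0)=∅
  fail(2) 'ba': from fail(1)=0 chase 'a': 0 ⇒ 26;  out=∅∪out(26)=∅
  fail(6) 'ea': from fail(5)=0 chase 'a': 0 ⇒ 26;  out=∅∪out(26)=∅
  fail(11) 'be': from fail(1)=0 chase 'e': 0 ⇒ 5;  out=∅∪out(5)=∅
  fail(15) 'cb': from fail(14)=0 chase 'b': 0 ⇒ 1;  out={3}∪out(1)={3}
  fail(16) 'ee': from fail(5)=0 chase 'e': 0 ⇒ 5;  out=∅∪out(5)=∅
  fail(22) 'da': from fail(21)=0 chase 'a': 0 ⇒ 26;  out=∅∪out(26)=∅
  fail(27) 'ad': from fail(26)=0 chase 'd': 0 ⇒ 21;  out=∅∪out(21)=∅
  fail(3) 'bac': from fail(2)=26 chase 'c': 26→0 ⇒ 14;  out=∅∪out(14)=∅
  fail(7) 'ead': from fail(6)=26 chase 'd': 26 ⇒ 27;  out=∅∪out(27)=∅
  fail(12) 'beb': from fail(11)=5 chase 'b': 5→0 ⇒ 1;  out=∅∪out(1)=∅
  fail(17) 'eec': from fail(16)=5 chase 'c': 5→0 ⇒ 14;  out=∅∪out(14)=∅
  fail(23) 'dad': from fail(22)=26 chase 'd': 26 ⇒ 27;  out=∅∪out(27)=∅
  fail(28) 'adb': from fail(27)=21 chase 'b': 21→0 ⇒ 1;  out=∅∪out(1)=∅
  fail(4) 'bacb': from fail(3)=14 chase 'b': 14 ⇒ 15;  out={0}∪out(15)={0,3}
  fail(8) 'eadb': from fail(7)=27 chase 'b': 27 ⇒ 28;  out=∅∪out(28)=∅
  fail(13) 'bebb': from fail(12)=1 chase 'b': 1→0 ⇒ 1;  out={2}∪out(1)={2}
  fail(18) 'eecc': from fail(17)=14 chase 'c': 14→0 ⇒ 14;  out=∅∪out(14)=∅
  fail(24) 'dada': from fail(23)=27 chase 'a': 27→21 ⇒ 22;  out=∅∪out(22)=∅
  fail(29) 'adba': from fail(28)=1 chase 'a': 1 ⇒ 2;  out=∅∪out(2)=∅
  fail(9) 'eadba': from fail(8)=28 chase 'a': 28 ⇒ 29;  out=∅∪out(29)=∅
  fail(19) 'eeccb': from fail(18)=14 chase 'b': 14 ⇒ 15;  out=∅∪out(15)={3}
  fail(25) 'dadaa': from fail(24)=22 chase 'a': 22→26→0 ⇒ 26;  out={5}∪out(26)={5}
  fail(30) 'adbac': from fail(29)=2 chase 'c': 2 ⇒ 3;  out={6}∪out(3)={6}
  fail(10) 'eadbac': from fail(9)=29 chase 'c': 29 ⇒ 30;  out={1}∪out(30)={1,6}
  fail(20) 'eeccbd': from fail(19)=15 chase 'd': 15→1→0 ⇒ 21;  out={4}∪out(21)={4}

Scan:
[0] read 'c'  n0⇒n14
[1] read 'd'  n14⇒n21 ·f
[2] read 'e'  n21⇒n5 ·f
[3] read 'b'  n5⇒n1 ·f
[4] read 'c'  n1⇒n14 ·f
[5] read 'b'  n14⇒n15  ** P3@[4:5]
[6] read 'e'  n15⇒n11 ·f
[7] read 'b'  n11⇒n12
[8] read 'b'  n12⇒n13  ** P2@[5:8]
[9] read 'e'  n13⇒n11 ·f
[10] read 'e'  n11⇒n16 ·f
[11] read 'b'  n16⇒n1 ·f
[12] read 'e'  n1⇒n11
[13] read 'b'  n11⇒n12
[14] read 'e'  n12⇒n11 ·f
[15] read 'e'  n11⇒n16 ·f
[16] read 'c'  n16⇒n17
[17] read 'c'  n17⇒n18
[18] read 'b'  n18⇒n19  ** P3@[17:18]
[19] read 'd'  n19⇒n20  ** P4@[14:19]
[20] read 'e'  n20⇒n5 ·f
[21] read 'a'  n5⇒n6
[22] read 'a'  n6⇒n26 ·f
[23] read 'b'  n26⇒n1 ·f
[24] read 'e'  n1⇒n11
[25] read 'e'  n11⇒n16 ·f
[26] read 'a'  n16⇒n6 ·f
[27] read 'd'  n6⇒n7
[28] read 'b'  n7⇒n8
[29] read 'a'  n8⇒n9
[30] read 'c'  n9⇒n10  ** P1@[25:30],P6@[26:30]
[31] read 'a'  n10⇒n26 ·f

Result: [[5,3],[8,2],[18,3],[19,4],[30,1],[30,6]]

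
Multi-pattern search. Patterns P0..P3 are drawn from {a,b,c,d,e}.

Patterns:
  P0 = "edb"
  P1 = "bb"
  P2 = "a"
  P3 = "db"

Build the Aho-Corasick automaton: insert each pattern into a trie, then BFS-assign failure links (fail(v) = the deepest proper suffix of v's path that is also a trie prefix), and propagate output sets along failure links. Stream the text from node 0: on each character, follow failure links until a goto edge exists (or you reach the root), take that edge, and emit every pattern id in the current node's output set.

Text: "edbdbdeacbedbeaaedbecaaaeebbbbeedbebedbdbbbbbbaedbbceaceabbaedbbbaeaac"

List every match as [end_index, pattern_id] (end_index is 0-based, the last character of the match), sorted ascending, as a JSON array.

Build:
Trie (insert patterns):
  n0 'ε': a→6 b→4 d→7 e→1
  n1 'e': d→2
  n2 'ed': b→3
  n3 'edb': ·  [P0 ends]
  n4 'b': b→5
  n5 'bb': ·  [P1 ends]
  n6 'a': ·  [P2 ends]
  n7 'd': b→8
  n8 'db': ·  [P3 ends]

Failure links (BFS by depth):
  fail(1) 'e': from fail(0)=0 chase 'e': 0 ⇒ 0;  out=∅∪out(0)=∅
  fail(4) 'b': from fail(0)=0 chase 'b': 0 ⇒ 0;  out=∅∪out(0)=∅
  fail(6) 'a': from fail(0)=0 chase 'a': 0 ⇒ 0;  out={2}∪out(0)={2}
  fail(7) 'd': from fail(0)=0 chase 'd': 0 ⇒ 0;  out=∅∪out(0)=∅
  fail(2) 'ed': from fail(1)=0 chase 'd': 0 ⇒ 7;  out=∅∪out(7)=∅
  fail(5) 'bb': from fail(4)=0 chase 'b': 0 ⇒ 4;  out={1}∪out(4)={1}
  fail(8) 'db': from fail(7)=0 chase 'b': 0 ⇒ 4;  out={3}∪out(4)={3}
  fail(3) 'edb': from fail(2)=7 chase 'b': 7 ⇒ 8;  out={0}∪out(8)={0,3}

Text stream:
i=0 'e': node 0→1
i=1 'd': node 1→2
i=2 'b': node 2→3  ** P0@[0:2],P3@[1:2]
i=3 'd': node 3→7 (fail-walked)
i=4 'b': node 7→8  ** P3@[3:4]
i=5 'd': node 8→7 (fail-walked)
i=6 'e': node 7→1 (fail-walked)
i=7 'a': node 1→6 (fail-walked)  ** P2@[7:7]
i=8 'c': node 6→0 (fail-walked)
i=9 'b': node 0→4
i=10 'e': node 4→1 (fail-walked)
i=11 'd': node 1→2
i=12 'b': node 2→3  ** P0@[10:12],P3@[11:12]
i=13 'e': node 3→1 (fail-walked)
i=14 'a': node 1→6 (fail-walked)  ** P2@[14:14]
i=15 'a': node 6→6 (fail-walked)  ** P2@[15:15]
i=16 'e': node 6→1 (fail-walked)
i=17 'd': node 1→2
i=18 'b': node 2→3  ** P0@[16:18],P3@[17:18]
i=19 'e': node 3→1 (fail-walked)
i=20 'c': node 1→0 (fail-walked)
i=21 'a': node 0→6  ** P2@[21:21]
i=22 'a': node 6→6 (fail-walked)  ** P2@[22:22]
i=23 'a': node 6→6 (fail-walked)  ** P2@[23:23]
i=24 'e': node 6→1 (fail-walked)
i=25 'e': node 1→1 (fail-walked)
i=26 'b': node 1→4 (fail-walked)
i=27 'b': node 4→5  ** P1@[26:27]
i=28 'b': node 5→5 (fail-walked)  ** P1@[27:28]
i=29 'b': node 5→5 (fail-walked)  ** P1@[28:29]
i=30 'e': node 5→1 (fail-walked)
i=31 'e': node 1→1 (fail-walked)
i=32 'd': node 1→2
i=33 'b': node 2→3  ** P0@[31:33],P3@[32:33]
i=34 'e': node 3→1 (fail-walked)
i=35 'b': node 1→4 (fail-walked)
i=36 'e': node 4→1 (fail-walked)
i=37 'd': node 1→2
i=38 'b': node 2→3  ** P0@[36:38],P3@[37:38]
i=39 'd': node 3→7 (fail-walked)
i=40 'b': node 7→8  ** P3@[39:40]
i=41 'b': node 8→5 (fail-walked)  ** P1@[40:41]
i=42 'b': node 5→5 (fail-walked)  ** P1@[41:42]
i=43 'b': node 5→5 (fail-walked)  ** P1@[42:43]
i=44 'b': node 5→5 (fail-walked)  ** P1@[43:44]
i=45 'b': node 5→5 (fail-walked)  ** P1@[44:45]
i=46 'a': node 5→6 (fail-walked)  ** P2@[46:46]
i=47 'e': node 6→1 (fail-walked)
i=48 'd': node 1→2
i=49 'b': node 2→3  ** P0@[47:49],P3@[48:49]
i=50 'b': node 3→5 (fail-walked)  ** P1@[49:50]
i=51 'c': node 5→0 (fail-walked)
i=52 'e': node 0→1
i=53 'a': node 1→6 (fail-walked)  ** P2@[53:53]
i=54 'c': node 6→0 (fail-walked)
i=55 'e': node 0→1
i=56 'a': node 1→6 (fail-walked)  ** P2@[56:56]
i=57 'b': node 6→4 (fail-walked)
i=58 'b': node 4→5  ** P1@[57:58]
i=59 'a': node 5→6 (fail-walked)  ** P2@[59:59]
i=60 'e': node 6→1 (fail-walked)
i=61 'd': node 1→2
i=62 'b': node 2→3  ** P0@[60:62],P3@[61:62]
i=63 'b': node 3→5 (fail-walked)  ** P1@[62:63]
i=64 'b': node 5→5 (fail-walked)  ** P1@[63:64]
i=65 'a': node 5→6 (fail-walked)  ** P2@[65:65]
i=66 'e': node 6→1 (fail-walked)
i=67 'a': node 1→6 (fail-walked)  ** P2@[67:67]
i=68 'a': node 6→6 (fail-walked)  ** P2@[68:68]
i=69 'c': node 6→0 (fail-walked)

Matches: [[2,0],[2,3],[4,3],[7,2],[12,0],[12,3],[14,2],[15,2],[18,0],[18,3],[21,2],[22,2],[23,2],[27,1],[28,1],[29,1],[33,0],[33,3],[38,0],[38,3],[40,3],[41,1],[42,1],[43,1],[44,1],[45,1],[46,2],[49,0],[49,3],[50,1],[53,2],[56,2],[58,1],[59,2],[62,0],[62,3],[63,1],[64,1],[65,2],[67,2],[68,2]]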